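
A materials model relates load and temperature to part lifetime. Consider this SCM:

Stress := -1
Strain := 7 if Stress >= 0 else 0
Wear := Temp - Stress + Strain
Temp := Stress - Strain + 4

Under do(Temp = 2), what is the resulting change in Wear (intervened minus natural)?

The intervention breaks the incoming arrows to Temp: Temp := Stress - Strain + 4 no longer applies, and Temp = 2.
Strain = 7 if Stress >= 0 else 0  [with Stress=-1]  = 0
Wear = Temp - Stress + Strain  [with Temp=2, Stress=-1, Strain=0]  = 3
Without intervention: Strain = 7 if Stress >= 0 else 0  [with Stress=-1]  = 0; Temp = Stress - Strain + 4  [with Stress=-1, Strain=0]  = 3; Wear = Temp - Stress + Strain  [with Temp=3, Stress=-1, Strain=0]  = 4.
Change = 3 − 4 = -1.

-1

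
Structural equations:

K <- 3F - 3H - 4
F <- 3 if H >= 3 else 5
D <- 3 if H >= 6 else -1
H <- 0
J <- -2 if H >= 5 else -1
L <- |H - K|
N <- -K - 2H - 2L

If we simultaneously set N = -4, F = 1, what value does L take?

1

Setting N = -4, F = 1 by intervention discards those variables' equations.
K = 3F - 3H - 4  [with F=1, H=0]  = -1
L = |H - K|  [with H=0, K=-1]  = 1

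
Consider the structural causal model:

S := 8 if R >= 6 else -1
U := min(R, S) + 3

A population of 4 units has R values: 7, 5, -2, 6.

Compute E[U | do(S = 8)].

7

do(S=8) breaks S's dependence on R. With S=8 fixed, U across the units is 10, 8, 1, 9, mean 7.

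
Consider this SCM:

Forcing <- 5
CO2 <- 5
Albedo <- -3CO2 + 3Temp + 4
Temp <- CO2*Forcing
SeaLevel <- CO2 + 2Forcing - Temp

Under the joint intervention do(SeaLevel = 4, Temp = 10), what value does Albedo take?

Under do(SeaLevel = 4, Temp = 10), each intervened variable's structural equation is replaced by its fixed value.
Albedo = -3CO2 + 3Temp + 4  [with CO2=5, Temp=10]  = 19

19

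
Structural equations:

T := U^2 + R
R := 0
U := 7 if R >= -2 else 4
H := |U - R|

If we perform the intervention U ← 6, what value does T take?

36

Under do(U=6), the mechanism U := 7 if R >= -2 else 4 is discarded; U is fixed at 6.
T = U^2 + R  [with U=6, R=0]  = 36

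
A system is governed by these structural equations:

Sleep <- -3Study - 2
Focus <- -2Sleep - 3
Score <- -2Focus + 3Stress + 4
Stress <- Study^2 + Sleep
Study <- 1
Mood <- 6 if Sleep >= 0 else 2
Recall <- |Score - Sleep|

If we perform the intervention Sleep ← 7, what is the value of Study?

1

Under do(Sleep=7), the mechanism Sleep <- -3Study - 2 is discarded; Sleep is fixed at 7.
Study is not downstream of the intervention, so its value is determined by the original equations.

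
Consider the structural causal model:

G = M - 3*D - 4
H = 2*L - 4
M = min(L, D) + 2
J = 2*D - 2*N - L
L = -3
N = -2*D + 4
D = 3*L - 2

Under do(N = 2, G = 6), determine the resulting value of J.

-23

The joint intervention fixes N = 2, G = 6, removing each variable's own equation.
D = 3*L - 2  [with L=-3]  = -11
J = 2*D - 2*N - L  [with D=-11, N=2, L=-3]  = -23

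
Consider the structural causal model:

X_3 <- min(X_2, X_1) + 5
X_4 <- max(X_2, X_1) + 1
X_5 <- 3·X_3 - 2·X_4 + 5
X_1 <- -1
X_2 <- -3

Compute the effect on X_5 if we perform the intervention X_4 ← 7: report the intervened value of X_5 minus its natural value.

-14

Intervening sets X_4 = 7 and removes its equation (X_4 <- max(X_2, X_1) + 1).
X_3 = min(X_2, X_1) + 5  [with X_2=-3, X_1=-1]  = 2
X_5 = 3·X_3 - 2·X_4 + 5  [with X_3=2, X_4=7]  = -3
Without intervention: X_3 = min(X_2, X_1) + 5  [with X_2=-3, X_1=-1]  = 2; X_4 = max(X_2, X_1) + 1  [with X_2=-3, X_1=-1]  = 0; X_5 = 3·X_3 - 2·X_4 + 5  [with X_3=2, X_4=0]  = 11.
Change = -3 − 11 = -14.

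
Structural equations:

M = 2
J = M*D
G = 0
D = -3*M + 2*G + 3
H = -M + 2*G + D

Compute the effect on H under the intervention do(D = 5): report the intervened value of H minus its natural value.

8

The intervention breaks the incoming arrows to D: D = -3*M + 2*G + 3 no longer applies, and D = 5.
H = -M + 2*G + D  [with M=2, G=0, D=5]  = 3
Without intervention: D = -3*M + 2*G + 3  [with M=2, G=0]  = -3; H = -M + 2*G + D  [with M=2, G=0, D=-3]  = -5.
Change = 3 − (-5) = 8.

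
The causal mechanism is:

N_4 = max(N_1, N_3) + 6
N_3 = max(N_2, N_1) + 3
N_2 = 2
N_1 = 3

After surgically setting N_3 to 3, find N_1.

Under do(N_3=3), the mechanism N_3 = max(N_2, N_1) + 3 is discarded; N_3 is fixed at 3.
N_1 is not downstream of the intervention, so its value is determined by the original equations.

3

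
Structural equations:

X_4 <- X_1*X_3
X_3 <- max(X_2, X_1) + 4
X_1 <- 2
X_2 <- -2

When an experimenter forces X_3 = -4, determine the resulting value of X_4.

The intervention breaks the incoming arrows to X_3: X_3 <- max(X_2, X_1) + 4 no longer applies, and X_3 = -4.
X_4 = X_1*X_3  [with X_1=2, X_3=-4]  = -8

-8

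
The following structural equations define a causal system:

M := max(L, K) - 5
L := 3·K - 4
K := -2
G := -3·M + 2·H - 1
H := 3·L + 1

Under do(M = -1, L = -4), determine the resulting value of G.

-20

Setting M = -1, L = -4 by intervention discards those variables' equations.
H = 3·L + 1  [with L=-4]  = -11
G = -3·M + 2·H - 1  [with M=-1, H=-11]  = -20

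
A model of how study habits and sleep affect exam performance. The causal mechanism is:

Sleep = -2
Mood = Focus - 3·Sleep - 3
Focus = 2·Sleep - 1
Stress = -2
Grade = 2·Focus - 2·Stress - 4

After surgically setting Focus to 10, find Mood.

The intervention breaks the incoming arrows to Focus: Focus = 2·Sleep - 1 no longer applies, and Focus = 10.
Mood = Focus - 3·Sleep - 3  [with Focus=10, Sleep=-2]  = 13

13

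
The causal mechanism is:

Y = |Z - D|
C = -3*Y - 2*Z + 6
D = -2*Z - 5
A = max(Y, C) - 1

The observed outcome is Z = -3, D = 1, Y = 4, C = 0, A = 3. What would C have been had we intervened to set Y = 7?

-9

The intervention breaks the incoming arrows to Y: Y = |Z - D| no longer applies, and Y = 7.
C = -3*Y - 2*Z + 6  [with Y=7, Z=-3]  = -9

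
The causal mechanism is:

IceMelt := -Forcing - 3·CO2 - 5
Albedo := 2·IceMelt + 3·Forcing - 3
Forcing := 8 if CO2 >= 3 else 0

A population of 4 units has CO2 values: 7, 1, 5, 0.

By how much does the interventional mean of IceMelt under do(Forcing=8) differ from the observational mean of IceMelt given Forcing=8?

do(Forcing=8) breaks Forcing's dependence on CO2. With Forcing=8 fixed, IceMelt across the units is -34, -16, -28, -13, mean -22.75.
Conditioning on Forcing=8 selects the 2 unit(s) with CO2 ∈ {7, 5}. Their IceMelt values: -34, -28. Mean = -31.
Difference = -22.75 − (-31) = 8.25.

8.25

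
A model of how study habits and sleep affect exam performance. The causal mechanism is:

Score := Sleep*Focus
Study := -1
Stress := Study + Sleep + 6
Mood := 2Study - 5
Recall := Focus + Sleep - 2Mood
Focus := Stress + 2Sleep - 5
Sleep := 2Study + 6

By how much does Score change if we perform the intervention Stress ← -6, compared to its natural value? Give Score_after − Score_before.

-60

do(Stress=-6) replaces the equation Stress := Study + Sleep + 6 with the constant Stress = -6.
Sleep = 2Study + 6  [with Study=-1]  = 4
Focus = Stress + 2Sleep - 5  [with Stress=-6, Sleep=4]  = -3
Score = Sleep*Focus  [with Sleep=4, Focus=-3]  = -12
Without intervention: Sleep = 2Study + 6  [with Study=-1]  = 4; Stress = Study + Sleep + 6  [with Study=-1, Sleep=4]  = 9; Focus = Stress + 2Sleep - 5  [with Stress=9, Sleep=4]  = 12; Score = Sleep*Focus  [with Sleep=4, Focus=12]  = 48.
Change = -12 − 48 = -60.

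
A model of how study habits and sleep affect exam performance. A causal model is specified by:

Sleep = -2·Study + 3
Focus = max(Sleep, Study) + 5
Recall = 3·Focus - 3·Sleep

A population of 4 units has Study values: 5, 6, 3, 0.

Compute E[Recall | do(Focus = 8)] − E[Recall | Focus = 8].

The intervention sets Focus=8 in all 4 units regardless of Study. Recomputing Recall per unit gives 45, 51, 33, 15; average 36.
E[Recall|Focus=8] averages over only the 2 units with Focus=8 (Study = 3, 0): Recall = 33, 15, mean 24.
Difference = 36 − 24 = 12.

12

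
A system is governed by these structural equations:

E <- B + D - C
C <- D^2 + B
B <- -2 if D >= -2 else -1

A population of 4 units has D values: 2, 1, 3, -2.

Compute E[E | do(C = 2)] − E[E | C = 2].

1

Under do(C=2), C's equation is replaced by C=2 for every unit. Per-unit E: -2, -3, -1, -6. Mean = -3.
Observing C=2 restricts to units where C's equation naturally yields 2: D ∈ {2, -2}. In that subpopulation E = -2, -6, mean -4.
Difference = -3 − (-4) = 1.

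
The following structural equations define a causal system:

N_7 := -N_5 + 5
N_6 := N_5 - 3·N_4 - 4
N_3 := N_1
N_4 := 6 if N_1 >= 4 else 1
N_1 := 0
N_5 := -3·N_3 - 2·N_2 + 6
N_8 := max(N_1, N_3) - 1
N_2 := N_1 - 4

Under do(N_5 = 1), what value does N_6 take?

The intervention breaks the incoming arrows to N_5: N_5 := -3·N_3 - 2·N_2 + 6 no longer applies, and N_5 = 1.
N_4 = 6 if N_1 >= 4 else 1  [with N_1=0]  = 1
N_6 = N_5 - 3·N_4 - 4  [with N_5=1, N_4=1]  = -6

-6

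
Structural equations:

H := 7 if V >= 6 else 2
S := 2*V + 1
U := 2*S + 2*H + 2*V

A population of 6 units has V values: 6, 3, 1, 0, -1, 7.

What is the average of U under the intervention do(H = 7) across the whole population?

32

Every unit gets H=7 under the intervention. U values become 52, 34, 22, 16, 10, 58; E[U|do(H=7)] = 32.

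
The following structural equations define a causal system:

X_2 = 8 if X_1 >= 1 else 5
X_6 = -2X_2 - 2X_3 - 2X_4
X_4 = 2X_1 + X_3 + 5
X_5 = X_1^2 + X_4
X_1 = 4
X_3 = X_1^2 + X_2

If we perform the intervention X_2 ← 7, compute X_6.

-132

Under do(X_2=7), the mechanism X_2 = 8 if X_1 >= 1 else 5 is discarded; X_2 is fixed at 7.
X_3 = X_1^2 + X_2  [with X_1=4, X_2=7]  = 23
X_4 = 2X_1 + X_3 + 5  [with X_1=4, X_3=23]  = 36
X_6 = -2X_2 - 2X_3 - 2X_4  [with X_2=7, X_3=23, X_4=36]  = -132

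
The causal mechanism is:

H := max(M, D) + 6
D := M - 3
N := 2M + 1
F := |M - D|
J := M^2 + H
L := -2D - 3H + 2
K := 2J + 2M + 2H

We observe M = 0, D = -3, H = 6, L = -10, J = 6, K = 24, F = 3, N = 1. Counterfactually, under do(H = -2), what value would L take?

The intervention breaks the incoming arrows to H: H := max(M, D) + 6 no longer applies, and H = -2.
D = M - 3  [with M=0]  = -3
L = -2D - 3H + 2  [with D=-3, H=-2]  = 14

14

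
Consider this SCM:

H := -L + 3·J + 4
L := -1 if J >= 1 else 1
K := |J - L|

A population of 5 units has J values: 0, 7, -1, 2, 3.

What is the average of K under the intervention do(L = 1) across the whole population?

2.4

do(L=1) breaks L's dependence on J. With L=1 fixed, K across the units is 1, 6, 2, 1, 2, mean 2.4.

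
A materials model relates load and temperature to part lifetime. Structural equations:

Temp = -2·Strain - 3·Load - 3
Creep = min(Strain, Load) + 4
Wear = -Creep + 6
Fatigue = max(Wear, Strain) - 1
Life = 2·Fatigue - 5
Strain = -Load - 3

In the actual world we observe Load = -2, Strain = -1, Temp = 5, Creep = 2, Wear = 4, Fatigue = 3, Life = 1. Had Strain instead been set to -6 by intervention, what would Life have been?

9

Under do(Strain=-6), the mechanism Strain = -Load - 3 is discarded; Strain is fixed at -6.
Creep = min(Strain, Load) + 4  [with Strain=-6, Load=-2]  = -2
Wear = -Creep + 6  [with Creep=-2]  = 8
Fatigue = max(Wear, Strain) - 1  [with Wear=8, Strain=-6]  = 7
Life = 2·Fatigue - 5  [with Fatigue=7]  = 9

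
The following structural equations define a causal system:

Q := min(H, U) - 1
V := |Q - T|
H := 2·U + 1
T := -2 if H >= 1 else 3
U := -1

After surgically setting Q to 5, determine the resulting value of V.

Intervening sets Q = 5 and removes its equation (Q := min(H, U) - 1).
H = 2·U + 1  [with U=-1]  = -1
T = -2 if H >= 1 else 3  [with H=-1]  = 3
V = |Q - T|  [with Q=5, T=3]  = 2

2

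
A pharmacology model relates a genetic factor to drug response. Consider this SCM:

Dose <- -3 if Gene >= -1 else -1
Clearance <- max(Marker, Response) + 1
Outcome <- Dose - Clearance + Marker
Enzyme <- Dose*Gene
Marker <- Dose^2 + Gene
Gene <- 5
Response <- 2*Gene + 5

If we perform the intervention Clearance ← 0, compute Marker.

14

do(Clearance=0) replaces the equation Clearance <- max(Marker, Response) + 1 with the constant Clearance = 0.
No directed path runs from Clearance to Marker, so Marker keeps its natural value.
Dose = -3 if Gene >= -1 else -1  [with Gene=5]  = -3
Marker = Dose^2 + Gene  [with Dose=-3, Gene=5]  = 14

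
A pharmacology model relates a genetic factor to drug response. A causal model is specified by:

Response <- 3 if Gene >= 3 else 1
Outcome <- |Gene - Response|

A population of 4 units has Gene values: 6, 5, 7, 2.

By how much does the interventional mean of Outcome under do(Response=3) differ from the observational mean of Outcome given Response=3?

do(Response=3) breaks Response's dependence on Gene. With Response=3 fixed, Outcome across the units is 3, 2, 4, 1, mean 2.5.
Observing Response=3 restricts to units where Response's equation naturally yields 3: Gene ∈ {6, 5, 7}. In that subpopulation Outcome = 3, 2, 4, mean 3.
Difference = 2.5 − 3 = -0.5.

-0.5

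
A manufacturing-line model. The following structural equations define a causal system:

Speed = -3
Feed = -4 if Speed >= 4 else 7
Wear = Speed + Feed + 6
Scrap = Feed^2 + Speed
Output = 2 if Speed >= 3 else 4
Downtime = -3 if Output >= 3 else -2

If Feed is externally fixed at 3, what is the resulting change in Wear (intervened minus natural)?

The intervention breaks the incoming arrows to Feed: Feed = -4 if Speed >= 4 else 7 no longer applies, and Feed = 3.
Wear = Speed + Feed + 6  [with Speed=-3, Feed=3]  = 6
Without intervention: Feed = -4 if Speed >= 4 else 7  [with Speed=-3]  = 7; Wear = Speed + Feed + 6  [with Speed=-3, Feed=7]  = 10.
Change = 6 − 10 = -4.

-4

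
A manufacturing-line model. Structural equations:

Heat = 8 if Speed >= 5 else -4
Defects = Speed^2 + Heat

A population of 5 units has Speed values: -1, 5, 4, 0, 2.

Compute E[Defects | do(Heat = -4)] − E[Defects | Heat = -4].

Every unit gets Heat=-4 under the intervention. Defects values become -3, 21, 12, -4, 0; E[Defects|do(Heat=-4)] = 5.2.
Observing Heat=-4 restricts to units where Heat's equation naturally yields -4: Speed ∈ {-1, 4, 0, 2}. In that subpopulation Defects = -3, 12, -4, 0, mean 1.25.
Difference = 5.2 − 1.25 = 3.95.

3.95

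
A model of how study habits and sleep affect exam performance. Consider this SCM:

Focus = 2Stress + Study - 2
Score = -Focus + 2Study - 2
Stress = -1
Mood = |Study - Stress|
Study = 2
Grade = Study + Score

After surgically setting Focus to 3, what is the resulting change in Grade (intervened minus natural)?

-5

The intervention breaks the incoming arrows to Focus: Focus = 2Stress + Study - 2 no longer applies, and Focus = 3.
Score = -Focus + 2Study - 2  [with Focus=3, Study=2]  = -1
Grade = Study + Score  [with Study=2, Score=-1]  = 1
Without intervention: Focus = 2Stress + Study - 2  [with Stress=-1, Study=2]  = -2; Score = -Focus + 2Study - 2  [with Focus=-2, Study=2]  = 4; Grade = Study + Score  [with Study=2, Score=4]  = 6.
Change = 1 − 6 = -5.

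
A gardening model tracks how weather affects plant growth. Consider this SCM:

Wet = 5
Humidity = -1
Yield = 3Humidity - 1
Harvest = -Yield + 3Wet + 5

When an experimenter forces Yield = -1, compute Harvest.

The intervention breaks the incoming arrows to Yield: Yield = 3Humidity - 1 no longer applies, and Yield = -1.
Harvest = -Yield + 3Wet + 5  [with Yield=-1, Wet=5]  = 21

21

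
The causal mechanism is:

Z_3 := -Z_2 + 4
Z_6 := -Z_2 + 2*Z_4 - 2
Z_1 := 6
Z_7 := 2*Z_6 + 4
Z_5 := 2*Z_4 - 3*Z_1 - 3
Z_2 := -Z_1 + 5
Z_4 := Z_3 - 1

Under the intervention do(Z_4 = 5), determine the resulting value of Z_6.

9

Under do(Z_4=5), the mechanism Z_4 := Z_3 - 1 is discarded; Z_4 is fixed at 5.
Z_2 = -Z_1 + 5  [with Z_1=6]  = -1
Z_6 = -Z_2 + 2*Z_4 - 2  [with Z_2=-1, Z_4=5]  = 9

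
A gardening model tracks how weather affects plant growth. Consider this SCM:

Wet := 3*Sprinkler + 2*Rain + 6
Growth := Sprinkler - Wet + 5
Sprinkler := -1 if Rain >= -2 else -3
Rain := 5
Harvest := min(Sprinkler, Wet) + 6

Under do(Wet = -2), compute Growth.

6

The intervention breaks the incoming arrows to Wet: Wet := 3*Sprinkler + 2*Rain + 6 no longer applies, and Wet = -2.
Sprinkler = -1 if Rain >= -2 else -3  [with Rain=5]  = -1
Growth = Sprinkler - Wet + 5  [with Sprinkler=-1, Wet=-2]  = 6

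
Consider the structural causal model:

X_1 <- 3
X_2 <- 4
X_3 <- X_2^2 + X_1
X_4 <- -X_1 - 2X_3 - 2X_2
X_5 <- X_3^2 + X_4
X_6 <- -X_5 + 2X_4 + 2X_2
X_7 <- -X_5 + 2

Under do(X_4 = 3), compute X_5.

Intervening sets X_4 = 3 and removes its equation (X_4 <- -X_1 - 2X_3 - 2X_2).
X_3 = X_2^2 + X_1  [with X_2=4, X_1=3]  = 19
X_5 = X_3^2 + X_4  [with X_3=19, X_4=3]  = 364

364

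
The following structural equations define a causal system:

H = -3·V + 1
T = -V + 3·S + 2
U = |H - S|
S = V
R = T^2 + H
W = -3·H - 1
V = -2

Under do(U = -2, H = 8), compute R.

Under do(U = -2, H = 8), each intervened variable's structural equation is replaced by its fixed value.
S = V  [with V=-2]  = -2
T = -V + 3·S + 2  [with V=-2, S=-2]  = -2
R = T^2 + H  [with T=-2, H=8]  = 12

12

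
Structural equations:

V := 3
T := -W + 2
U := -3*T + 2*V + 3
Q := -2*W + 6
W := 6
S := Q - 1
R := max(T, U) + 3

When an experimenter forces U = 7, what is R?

The intervention breaks the incoming arrows to U: U := -3*T + 2*V + 3 no longer applies, and U = 7.
T = -W + 2  [with W=6]  = -4
R = max(T, U) + 3  [with T=-4, U=7]  = 10

10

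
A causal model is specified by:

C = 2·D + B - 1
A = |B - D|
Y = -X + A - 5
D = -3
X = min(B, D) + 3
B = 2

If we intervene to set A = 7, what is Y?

Under do(A=7), the mechanism A = |B - D| is discarded; A is fixed at 7.
X = min(B, D) + 3  [with B=2, D=-3]  = 0
Y = -X + A - 5  [with X=0, A=7]  = 2

2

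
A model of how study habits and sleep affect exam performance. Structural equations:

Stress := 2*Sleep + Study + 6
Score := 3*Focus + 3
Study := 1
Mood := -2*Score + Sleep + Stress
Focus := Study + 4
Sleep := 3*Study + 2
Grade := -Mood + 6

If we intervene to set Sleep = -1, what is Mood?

Under do(Sleep=-1), the mechanism Sleep := 3*Study + 2 is discarded; Sleep is fixed at -1.
Stress = 2*Sleep + Study + 6  [with Sleep=-1, Study=1]  = 5
Focus = Study + 4  [with Study=1]  = 5
Score = 3*Focus + 3  [with Focus=5]  = 18
Mood = -2*Score + Sleep + Stress  [with Score=18, Sleep=-1, Stress=5]  = -32

-32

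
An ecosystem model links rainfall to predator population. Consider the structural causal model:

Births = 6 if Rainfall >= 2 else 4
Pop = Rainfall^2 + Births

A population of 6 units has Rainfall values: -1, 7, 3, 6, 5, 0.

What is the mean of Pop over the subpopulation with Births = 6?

35.75

Observing Births=6 restricts to units where Births's equation naturally yields 6: Rainfall ∈ {7, 3, 6, 5}. In that subpopulation Pop = 55, 15, 42, 31, mean 35.75.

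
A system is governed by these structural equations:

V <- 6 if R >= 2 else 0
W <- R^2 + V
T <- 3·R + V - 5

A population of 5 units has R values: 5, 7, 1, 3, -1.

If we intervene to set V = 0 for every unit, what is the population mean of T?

4

Every unit gets V=0 under the intervention. T values become 10, 16, -2, 4, -8; E[T|do(V=0)] = 4.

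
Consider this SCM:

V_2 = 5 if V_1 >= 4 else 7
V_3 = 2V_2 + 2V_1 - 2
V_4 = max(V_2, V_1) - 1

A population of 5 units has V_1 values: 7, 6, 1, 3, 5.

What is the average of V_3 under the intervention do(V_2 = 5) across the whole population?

The intervention sets V_2=5 in all 5 units regardless of V_1. Recomputing V_3 per unit gives 22, 20, 10, 14, 18; average 16.8.

16.8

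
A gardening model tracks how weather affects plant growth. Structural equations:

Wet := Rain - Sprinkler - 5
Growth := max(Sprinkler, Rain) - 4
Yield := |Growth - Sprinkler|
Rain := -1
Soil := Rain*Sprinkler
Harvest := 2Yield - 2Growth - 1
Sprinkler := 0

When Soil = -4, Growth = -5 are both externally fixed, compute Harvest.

19

Under do(Soil = -4, Growth = -5), each intervened variable's structural equation is replaced by its fixed value.
Yield = |Growth - Sprinkler|  [with Growth=-5, Sprinkler=0]  = 5
Harvest = 2Yield - 2Growth - 1  [with Yield=5, Growth=-5]  = 19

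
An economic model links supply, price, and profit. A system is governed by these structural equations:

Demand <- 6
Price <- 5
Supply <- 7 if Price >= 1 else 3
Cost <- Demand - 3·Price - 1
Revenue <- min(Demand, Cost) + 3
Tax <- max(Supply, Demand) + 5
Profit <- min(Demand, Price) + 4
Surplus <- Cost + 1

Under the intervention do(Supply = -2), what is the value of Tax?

11

The intervention breaks the incoming arrows to Supply: Supply <- 7 if Price >= 1 else 3 no longer applies, and Supply = -2.
Tax = max(Supply, Demand) + 5  [with Supply=-2, Demand=6]  = 11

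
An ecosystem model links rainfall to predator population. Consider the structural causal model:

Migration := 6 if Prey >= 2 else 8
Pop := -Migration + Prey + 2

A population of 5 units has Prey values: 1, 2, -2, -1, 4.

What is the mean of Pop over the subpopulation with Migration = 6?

Conditioning on Migration=6 selects the 2 unit(s) with Prey ∈ {2, 4}. Their Pop values: -2, 0. Mean = -1.

-1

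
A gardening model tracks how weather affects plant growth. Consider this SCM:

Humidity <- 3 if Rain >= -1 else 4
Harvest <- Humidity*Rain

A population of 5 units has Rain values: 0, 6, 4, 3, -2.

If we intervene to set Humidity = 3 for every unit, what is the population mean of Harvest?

6.6

do(Humidity=3) breaks Humidity's dependence on Rain. With Humidity=3 fixed, Harvest across the units is 0, 18, 12, 9, -6, mean 6.6.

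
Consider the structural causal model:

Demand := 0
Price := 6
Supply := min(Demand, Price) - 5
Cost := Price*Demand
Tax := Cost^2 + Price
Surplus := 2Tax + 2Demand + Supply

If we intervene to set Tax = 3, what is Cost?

0

The intervention breaks the incoming arrows to Tax: Tax := Cost^2 + Price no longer applies, and Tax = 3.
Since Cost is not a descendant of the intervened variable, it is unaffected.
Cost = Price*Demand  [with Price=6, Demand=0]  = 0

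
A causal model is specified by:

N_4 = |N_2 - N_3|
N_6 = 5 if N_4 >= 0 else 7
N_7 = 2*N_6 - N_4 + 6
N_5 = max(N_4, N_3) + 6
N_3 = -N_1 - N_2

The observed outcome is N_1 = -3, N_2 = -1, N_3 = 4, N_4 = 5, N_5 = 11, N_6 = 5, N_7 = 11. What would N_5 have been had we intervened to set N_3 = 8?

15

do(N_3=8) replaces the equation N_3 = -N_1 - N_2 with the constant N_3 = 8.
N_4 = |N_2 - N_3|  [with N_2=-1, N_3=8]  = 9
N_5 = max(N_4, N_3) + 6  [with N_4=9, N_3=8]  = 15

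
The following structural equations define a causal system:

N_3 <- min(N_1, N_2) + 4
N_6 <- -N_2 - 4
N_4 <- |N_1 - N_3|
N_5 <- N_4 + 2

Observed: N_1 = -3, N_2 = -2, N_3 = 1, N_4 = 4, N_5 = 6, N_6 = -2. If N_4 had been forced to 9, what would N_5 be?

11

Intervening sets N_4 = 9 and removes its equation (N_4 <- |N_1 - N_3|).
N_5 = N_4 + 2  [with N_4=9]  = 11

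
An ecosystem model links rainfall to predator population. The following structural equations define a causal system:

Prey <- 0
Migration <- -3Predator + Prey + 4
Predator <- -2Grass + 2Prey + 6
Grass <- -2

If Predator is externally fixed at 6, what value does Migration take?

The intervention breaks the incoming arrows to Predator: Predator <- -2Grass + 2Prey + 6 no longer applies, and Predator = 6.
Migration = -3Predator + Prey + 4  [with Predator=6, Prey=0]  = -14

-14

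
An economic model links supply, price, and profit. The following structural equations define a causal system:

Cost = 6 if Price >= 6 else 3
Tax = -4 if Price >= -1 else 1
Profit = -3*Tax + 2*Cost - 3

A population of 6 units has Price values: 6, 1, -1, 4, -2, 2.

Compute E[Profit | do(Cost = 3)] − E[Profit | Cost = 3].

Every unit gets Cost=3 under the intervention. Profit values become 15, 15, 15, 15, 0, 15; E[Profit|do(Cost=3)] = 12.5.
E[Profit|Cost=3] averages over only the 5 units with Cost=3 (Price = 1, -1, 4, -2, 2): Profit = 15, 15, 15, 0, 15, mean 12.
Difference = 12.5 − 12 = 0.5.

0.5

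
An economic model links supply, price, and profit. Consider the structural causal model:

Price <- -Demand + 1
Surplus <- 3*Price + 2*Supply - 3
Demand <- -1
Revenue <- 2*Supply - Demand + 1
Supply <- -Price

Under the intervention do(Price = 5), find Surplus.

2

do(Price=5) replaces the equation Price <- -Demand + 1 with the constant Price = 5.
Supply = -Price  [with Price=5]  = -5
Surplus = 3*Price + 2*Supply - 3  [with Price=5, Supply=-5]  = 2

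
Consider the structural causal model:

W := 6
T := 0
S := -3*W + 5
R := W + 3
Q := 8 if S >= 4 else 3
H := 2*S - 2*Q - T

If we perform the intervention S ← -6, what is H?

-18

The intervention breaks the incoming arrows to S: S := -3*W + 5 no longer applies, and S = -6.
Q = 8 if S >= 4 else 3  [with S=-6]  = 3
H = 2*S - 2*Q - T  [with S=-6, Q=3, T=0]  = -18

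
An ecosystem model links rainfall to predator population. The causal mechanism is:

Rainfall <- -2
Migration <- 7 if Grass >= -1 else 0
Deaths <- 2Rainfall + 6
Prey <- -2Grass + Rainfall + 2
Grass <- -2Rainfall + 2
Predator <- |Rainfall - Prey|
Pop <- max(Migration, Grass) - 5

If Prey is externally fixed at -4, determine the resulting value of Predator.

2

The intervention breaks the incoming arrows to Prey: Prey <- -2Grass + Rainfall + 2 no longer applies, and Prey = -4.
Predator = |Rainfall - Prey|  [with Rainfall=-2, Prey=-4]  = 2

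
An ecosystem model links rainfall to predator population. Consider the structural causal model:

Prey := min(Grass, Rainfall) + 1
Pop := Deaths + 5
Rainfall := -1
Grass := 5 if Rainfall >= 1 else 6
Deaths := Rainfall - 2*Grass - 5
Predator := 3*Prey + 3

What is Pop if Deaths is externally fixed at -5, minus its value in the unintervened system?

The intervention breaks the incoming arrows to Deaths: Deaths := Rainfall - 2*Grass - 5 no longer applies, and Deaths = -5.
Pop = Deaths + 5  [with Deaths=-5]  = 0
Without intervention: Grass = 5 if Rainfall >= 1 else 6  [with Rainfall=-1]  = 6; Deaths = Rainfall - 2*Grass - 5  [with Rainfall=-1, Grass=6]  = -18; Pop = Deaths + 5  [with Deaths=-18]  = -13.
Change = 0 − (-13) = 13.

13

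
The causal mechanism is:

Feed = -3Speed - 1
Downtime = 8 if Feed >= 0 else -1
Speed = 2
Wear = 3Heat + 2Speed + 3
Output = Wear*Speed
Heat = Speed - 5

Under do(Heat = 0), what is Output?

do(Heat=0) replaces the equation Heat = Speed - 5 with the constant Heat = 0.
Wear = 3Heat + 2Speed + 3  [with Heat=0, Speed=2]  = 7
Output = Wear*Speed  [with Wear=7, Speed=2]  = 14

14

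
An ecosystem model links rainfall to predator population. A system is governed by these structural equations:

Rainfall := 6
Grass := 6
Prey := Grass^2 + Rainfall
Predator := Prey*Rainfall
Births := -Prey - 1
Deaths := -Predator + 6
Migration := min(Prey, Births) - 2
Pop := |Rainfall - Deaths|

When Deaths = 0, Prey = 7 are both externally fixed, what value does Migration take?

-10

Under do(Deaths = 0, Prey = 7), each intervened variable's structural equation is replaced by its fixed value.
Births = -Prey - 1  [with Prey=7]  = -8
Migration = min(Prey, Births) - 2  [with Prey=7, Births=-8]  = -10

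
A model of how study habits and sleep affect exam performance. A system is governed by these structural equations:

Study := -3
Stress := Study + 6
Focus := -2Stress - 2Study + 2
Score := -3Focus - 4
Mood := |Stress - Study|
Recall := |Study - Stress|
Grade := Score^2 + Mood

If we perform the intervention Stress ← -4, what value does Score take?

Under do(Stress=-4), the mechanism Stress := Study + 6 is discarded; Stress is fixed at -4.
Focus = -2Stress - 2Study + 2  [with Stress=-4, Study=-3]  = 16
Score = -3Focus - 4  [with Focus=16]  = -52

-52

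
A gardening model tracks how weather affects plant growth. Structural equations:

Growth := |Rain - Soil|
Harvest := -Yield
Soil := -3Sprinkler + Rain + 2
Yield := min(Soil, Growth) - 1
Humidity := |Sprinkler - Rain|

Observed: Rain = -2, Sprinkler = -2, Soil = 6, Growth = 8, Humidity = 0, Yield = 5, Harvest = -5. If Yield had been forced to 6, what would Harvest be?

-6

Intervening sets Yield = 6 and removes its equation (Yield := min(Soil, Growth) - 1).
Harvest = -Yield  [with Yield=6]  = -6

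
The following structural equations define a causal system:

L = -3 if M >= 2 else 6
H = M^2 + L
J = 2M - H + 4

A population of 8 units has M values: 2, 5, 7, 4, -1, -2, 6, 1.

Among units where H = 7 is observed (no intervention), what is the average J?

Conditioning on H=7 selects the 2 unit(s) with M ∈ {-1, 1}. Their J values: -5, -1. Mean = -3.

-3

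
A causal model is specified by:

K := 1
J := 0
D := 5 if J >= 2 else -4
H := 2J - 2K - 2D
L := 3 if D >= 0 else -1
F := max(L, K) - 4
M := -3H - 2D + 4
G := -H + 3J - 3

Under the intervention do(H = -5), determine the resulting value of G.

do(H=-5) replaces the equation H := 2J - 2K - 2D with the constant H = -5.
G = -H + 3J - 3  [with H=-5, J=0]  = 2

2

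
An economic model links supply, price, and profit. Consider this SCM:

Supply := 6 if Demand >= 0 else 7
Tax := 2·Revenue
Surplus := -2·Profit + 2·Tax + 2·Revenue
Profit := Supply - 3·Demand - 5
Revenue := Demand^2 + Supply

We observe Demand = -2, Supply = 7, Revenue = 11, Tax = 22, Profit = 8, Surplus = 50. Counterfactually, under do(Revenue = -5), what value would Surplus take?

-46

The intervention breaks the incoming arrows to Revenue: Revenue := Demand^2 + Supply no longer applies, and Revenue = -5.
Supply = 6 if Demand >= 0 else 7  [with Demand=-2]  = 7
Tax = 2·Revenue  [with Revenue=-5]  = -10
Profit = Supply - 3·Demand - 5  [with Supply=7, Demand=-2]  = 8
Surplus = -2·Profit + 2·Tax + 2·Revenue  [with Profit=8, Tax=-10, Revenue=-5]  = -46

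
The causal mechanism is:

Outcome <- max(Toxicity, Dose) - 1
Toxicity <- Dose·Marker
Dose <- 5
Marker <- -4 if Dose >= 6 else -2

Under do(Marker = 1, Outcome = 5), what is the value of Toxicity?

5

The joint intervention fixes Marker = 1, Outcome = 5, removing each variable's own equation.
Toxicity = Dose·Marker  [with Dose=5, Marker=1]  = 5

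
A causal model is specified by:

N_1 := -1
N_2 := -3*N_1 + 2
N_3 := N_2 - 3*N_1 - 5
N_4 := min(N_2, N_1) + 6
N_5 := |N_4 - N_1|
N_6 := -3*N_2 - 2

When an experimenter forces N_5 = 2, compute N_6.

The intervention breaks the incoming arrows to N_5: N_5 := |N_4 - N_1| no longer applies, and N_5 = 2.
Since N_6 is not a descendant of the intervened variable, it is unaffected.
N_2 = -3*N_1 + 2  [with N_1=-1]  = 5
N_6 = -3*N_2 - 2  [with N_2=5]  = -17

-17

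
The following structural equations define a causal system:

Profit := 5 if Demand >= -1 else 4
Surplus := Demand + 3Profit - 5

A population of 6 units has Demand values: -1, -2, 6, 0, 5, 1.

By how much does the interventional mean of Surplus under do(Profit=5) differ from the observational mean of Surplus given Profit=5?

The intervention sets Profit=5 in all 6 units regardless of Demand. Recomputing Surplus per unit gives 9, 8, 16, 10, 15, 11; average 11.5.
E[Surplus|Profit=5] averages over only the 5 units with Profit=5 (Demand = -1, 6, 0, 5, 1): Surplus = 9, 16, 10, 15, 11, mean 12.2.
Difference = 11.5 − 12.2 = -0.7.

-0.7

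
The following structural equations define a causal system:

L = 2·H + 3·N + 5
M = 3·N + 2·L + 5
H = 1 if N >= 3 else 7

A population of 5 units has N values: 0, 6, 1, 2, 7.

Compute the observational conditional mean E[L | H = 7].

E[L|H=7] averages over only the 3 units with H=7 (N = 0, 1, 2): L = 19, 22, 25, mean 22.

22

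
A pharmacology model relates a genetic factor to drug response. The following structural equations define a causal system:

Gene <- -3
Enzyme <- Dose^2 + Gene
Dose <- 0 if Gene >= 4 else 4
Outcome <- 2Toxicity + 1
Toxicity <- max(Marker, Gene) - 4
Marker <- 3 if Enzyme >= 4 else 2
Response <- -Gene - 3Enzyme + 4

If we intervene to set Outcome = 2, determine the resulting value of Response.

-32

The intervention breaks the incoming arrows to Outcome: Outcome <- 2Toxicity + 1 no longer applies, and Outcome = 2.
Response is not downstream of the intervention, so its value is determined by the original equations.
Dose = 0 if Gene >= 4 else 4  [with Gene=-3]  = 4
Enzyme = Dose^2 + Gene  [with Dose=4, Gene=-3]  = 13
Response = -Gene - 3Enzyme + 4  [with Gene=-3, Enzyme=13]  = -32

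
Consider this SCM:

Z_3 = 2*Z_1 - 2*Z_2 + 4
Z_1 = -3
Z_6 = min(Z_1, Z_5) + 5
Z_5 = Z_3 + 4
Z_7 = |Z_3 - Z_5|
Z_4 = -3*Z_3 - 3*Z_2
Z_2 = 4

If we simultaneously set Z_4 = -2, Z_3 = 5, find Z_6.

2

The joint intervention fixes Z_4 = -2, Z_3 = 5, removing each variable's own equation.
Z_5 = Z_3 + 4  [with Z_3=5]  = 9
Z_6 = min(Z_1, Z_5) + 5  [with Z_1=-3, Z_5=9]  = 2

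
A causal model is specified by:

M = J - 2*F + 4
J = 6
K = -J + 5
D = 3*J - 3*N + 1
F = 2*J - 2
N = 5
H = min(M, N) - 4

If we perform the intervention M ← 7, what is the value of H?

1

Intervening sets M = 7 and removes its equation (M = J - 2*F + 4).
H = min(M, N) - 4  [with M=7, N=5]  = 1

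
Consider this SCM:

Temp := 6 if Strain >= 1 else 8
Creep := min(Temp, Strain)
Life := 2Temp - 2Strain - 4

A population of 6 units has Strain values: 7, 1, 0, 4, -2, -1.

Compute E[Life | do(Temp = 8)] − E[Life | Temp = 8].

The intervention sets Temp=8 in all 6 units regardless of Strain. Recomputing Life per unit gives -2, 10, 12, 4, 16, 14; average 9.
Conditioning on Temp=8 selects the 3 unit(s) with Strain ∈ {0, -2, -1}. Their Life values: 12, 16, 14. Mean = 14.
Difference = 9 − 14 = -5.

-5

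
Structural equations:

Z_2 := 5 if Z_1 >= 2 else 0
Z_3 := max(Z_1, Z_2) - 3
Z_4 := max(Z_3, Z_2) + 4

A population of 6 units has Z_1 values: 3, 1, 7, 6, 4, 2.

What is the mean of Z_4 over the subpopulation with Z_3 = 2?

9

Observing Z_3=2 restricts to units where Z_3's equation naturally yields 2: Z_1 ∈ {3, 4, 2}. In that subpopulation Z_4 = 9, 9, 9, mean 9.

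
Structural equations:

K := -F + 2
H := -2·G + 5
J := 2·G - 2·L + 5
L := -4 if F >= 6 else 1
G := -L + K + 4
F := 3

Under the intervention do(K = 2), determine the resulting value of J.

13

The intervention breaks the incoming arrows to K: K := -F + 2 no longer applies, and K = 2.
L = -4 if F >= 6 else 1  [with F=3]  = 1
G = -L + K + 4  [with L=1, K=2]  = 5
J = 2·G - 2·L + 5  [with G=5, L=1]  = 13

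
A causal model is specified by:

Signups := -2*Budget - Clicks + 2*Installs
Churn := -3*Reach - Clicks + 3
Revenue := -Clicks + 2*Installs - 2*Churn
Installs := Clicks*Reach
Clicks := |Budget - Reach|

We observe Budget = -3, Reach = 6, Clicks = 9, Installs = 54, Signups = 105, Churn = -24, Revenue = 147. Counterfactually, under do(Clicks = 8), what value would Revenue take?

134

The intervention breaks the incoming arrows to Clicks: Clicks := |Budget - Reach| no longer applies, and Clicks = 8.
Installs = Clicks*Reach  [with Clicks=8, Reach=6]  = 48
Churn = -3*Reach - Clicks + 3  [with Reach=6, Clicks=8]  = -23
Revenue = -Clicks + 2*Installs - 2*Churn  [with Clicks=8, Installs=48, Churn=-23]  = 134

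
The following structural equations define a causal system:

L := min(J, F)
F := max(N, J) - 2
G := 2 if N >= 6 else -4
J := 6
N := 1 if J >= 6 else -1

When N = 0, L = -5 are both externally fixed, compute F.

The joint intervention fixes N = 0, L = -5, removing each variable's own equation.
F = max(N, J) - 2  [with N=0, J=6]  = 4

4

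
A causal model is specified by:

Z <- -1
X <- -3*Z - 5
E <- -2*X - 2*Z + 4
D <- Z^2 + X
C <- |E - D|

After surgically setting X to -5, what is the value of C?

do(X=-5) replaces the equation X <- -3*Z - 5 with the constant X = -5.
E = -2*X - 2*Z + 4  [with X=-5, Z=-1]  = 16
D = Z^2 + X  [with Z=-1, X=-5]  = -4
C = |E - D|  [with E=16, D=-4]  = 20

20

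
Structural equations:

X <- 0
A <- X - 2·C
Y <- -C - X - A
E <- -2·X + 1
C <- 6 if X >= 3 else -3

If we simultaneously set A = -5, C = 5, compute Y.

The joint intervention fixes A = -5, C = 5, removing each variable's own equation.
Y = -C - X - A  [with C=5, X=0, A=-5]  = 0

0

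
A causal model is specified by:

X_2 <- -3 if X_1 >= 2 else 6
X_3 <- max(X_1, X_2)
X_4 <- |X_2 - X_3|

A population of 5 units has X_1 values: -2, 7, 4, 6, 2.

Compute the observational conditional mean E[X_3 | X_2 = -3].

4.75

E[X_3|X_2=-3] averages over only the 4 units with X_2=-3 (X_1 = 7, 4, 6, 2): X_3 = 7, 4, 6, 2, mean 4.75.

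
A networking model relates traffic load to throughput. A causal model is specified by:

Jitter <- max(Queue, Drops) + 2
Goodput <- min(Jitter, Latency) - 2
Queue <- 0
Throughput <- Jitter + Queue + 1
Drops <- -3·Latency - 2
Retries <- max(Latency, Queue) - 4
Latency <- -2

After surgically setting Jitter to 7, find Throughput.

The intervention breaks the incoming arrows to Jitter: Jitter <- max(Queue, Drops) + 2 no longer applies, and Jitter = 7.
Throughput = Jitter + Queue + 1  [with Jitter=7, Queue=0]  = 8

8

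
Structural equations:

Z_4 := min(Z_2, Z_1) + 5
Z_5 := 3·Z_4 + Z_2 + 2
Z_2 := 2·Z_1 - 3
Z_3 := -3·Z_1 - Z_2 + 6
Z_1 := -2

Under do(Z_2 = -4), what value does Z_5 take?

1

do(Z_2=-4) replaces the equation Z_2 := 2·Z_1 - 3 with the constant Z_2 = -4.
Z_4 = min(Z_2, Z_1) + 5  [with Z_2=-4, Z_1=-2]  = 1
Z_5 = 3·Z_4 + Z_2 + 2  [with Z_4=1, Z_2=-4]  = 1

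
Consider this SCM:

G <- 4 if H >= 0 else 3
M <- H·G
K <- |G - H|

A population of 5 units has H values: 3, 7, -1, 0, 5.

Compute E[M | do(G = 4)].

11.2

Every unit gets G=4 under the intervention. M values become 12, 28, -4, 0, 20; E[M|do(G=4)] = 11.2.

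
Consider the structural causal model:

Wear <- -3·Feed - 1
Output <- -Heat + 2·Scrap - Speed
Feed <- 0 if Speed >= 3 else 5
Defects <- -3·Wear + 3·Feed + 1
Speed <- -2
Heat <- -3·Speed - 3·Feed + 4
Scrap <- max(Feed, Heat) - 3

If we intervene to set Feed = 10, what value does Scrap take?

7

Under do(Feed=10), the mechanism Feed <- 0 if Speed >= 3 else 5 is discarded; Feed is fixed at 10.
Heat = -3·Speed - 3·Feed + 4  [with Speed=-2, Feed=10]  = -20
Scrap = max(Feed, Heat) - 3  [with Feed=10, Heat=-20]  = 7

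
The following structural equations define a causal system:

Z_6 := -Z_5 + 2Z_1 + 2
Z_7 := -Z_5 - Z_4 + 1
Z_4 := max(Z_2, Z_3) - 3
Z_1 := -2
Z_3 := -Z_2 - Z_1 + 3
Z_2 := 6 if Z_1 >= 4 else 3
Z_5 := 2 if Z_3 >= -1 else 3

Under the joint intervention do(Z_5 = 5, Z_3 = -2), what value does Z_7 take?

-4

The joint intervention fixes Z_5 = 5, Z_3 = -2, removing each variable's own equation.
Z_2 = 6 if Z_1 >= 4 else 3  [with Z_1=-2]  = 3
Z_4 = max(Z_2, Z_3) - 3  [with Z_2=3, Z_3=-2]  = 0
Z_7 = -Z_5 - Z_4 + 1  [with Z_5=5, Z_4=0]  = -4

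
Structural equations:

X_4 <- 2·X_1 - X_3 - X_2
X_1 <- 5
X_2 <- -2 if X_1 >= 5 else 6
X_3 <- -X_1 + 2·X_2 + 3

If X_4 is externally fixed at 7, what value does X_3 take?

-6

Under do(X_4=7), the mechanism X_4 <- 2·X_1 - X_3 - X_2 is discarded; X_4 is fixed at 7.
Since X_3 is not a descendant of the intervened variable, it is unaffected.
X_2 = -2 if X_1 >= 5 else 6  [with X_1=5]  = -2
X_3 = -X_1 + 2·X_2 + 3  [with X_1=5, X_2=-2]  = -6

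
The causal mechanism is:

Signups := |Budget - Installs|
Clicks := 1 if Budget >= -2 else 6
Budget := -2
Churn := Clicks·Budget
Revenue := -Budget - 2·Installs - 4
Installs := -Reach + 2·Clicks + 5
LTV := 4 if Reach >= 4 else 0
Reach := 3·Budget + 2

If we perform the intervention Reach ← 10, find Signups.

1

do(Reach=10) replaces the equation Reach := 3·Budget + 2 with the constant Reach = 10.
Clicks = 1 if Budget >= -2 else 6  [with Budget=-2]  = 1
Installs = -Reach + 2·Clicks + 5  [with Reach=10, Clicks=1]  = -3
Signups = |Budget - Installs|  [with Budget=-2, Installs=-3]  = 1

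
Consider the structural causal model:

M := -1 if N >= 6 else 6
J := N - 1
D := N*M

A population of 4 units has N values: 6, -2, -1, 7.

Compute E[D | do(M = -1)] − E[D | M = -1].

Every unit gets M=-1 under the intervention. D values become -6, 2, 1, -7; E[D|do(M=-1)] = -2.5.
Conditioning on M=-1 selects the 2 unit(s) with N ∈ {6, 7}. Their D values: -6, -7. Mean = -6.5.
Difference = -2.5 − (-6.5) = 4.

4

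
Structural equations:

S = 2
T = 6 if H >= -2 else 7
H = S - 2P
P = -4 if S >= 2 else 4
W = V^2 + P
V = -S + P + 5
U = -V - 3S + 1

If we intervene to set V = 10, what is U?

-15

do(V=10) replaces the equation V = -S + P + 5 with the constant V = 10.
U = -V - 3S + 1  [with V=10, S=2]  = -15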